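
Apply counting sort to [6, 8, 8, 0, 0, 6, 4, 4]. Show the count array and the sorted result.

Count array: [2, 0, 0, 0, 2, 0, 2, 0, 2]
(count[i] = number of elements equal to i)
Cumulative count: [2, 2, 2, 2, 4, 4, 6, 6, 8]
Sorted: [0, 0, 4, 4, 6, 6, 8, 8]


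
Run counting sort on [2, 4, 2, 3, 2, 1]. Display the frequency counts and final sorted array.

Count array: [0, 1, 3, 1, 1]
(count[i] = number of elements equal to i)
Cumulative count: [0, 1, 4, 5, 6]
Sorted: [1, 2, 2, 2, 3, 4]


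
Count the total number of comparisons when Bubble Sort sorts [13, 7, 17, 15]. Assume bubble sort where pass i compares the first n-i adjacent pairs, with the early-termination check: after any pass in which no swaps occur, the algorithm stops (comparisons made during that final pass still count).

Pass 1: compare adjacent pairs (0,1)..(2,3) = 3 comparison(s), 2 swap(s) -> [7, 13, 15, 17]
Pass 2: compare adjacent pairs (0,1)..(1,2) = 2 comparison(s), 0 swap(s) -> [7, 13, 15, 17]
No swaps in this pass, so bubble sort stops here.
Total comparisons: 3 + 2 = 5


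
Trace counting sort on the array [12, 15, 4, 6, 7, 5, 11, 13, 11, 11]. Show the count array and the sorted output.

Count array: [0, 0, 0, 0, 1, 1, 1, 1, 0, 0, 0, 3, 1, 1, 0, 1]
(count[i] = number of elements equal to i)
Cumulative count: [0, 0, 0, 0, 1, 2, 3, 4, 4, 4, 4, 7, 8, 9, 9, 10]
Sorted: [4, 5, 6, 7, 11, 11, 11, 12, 13, 15]


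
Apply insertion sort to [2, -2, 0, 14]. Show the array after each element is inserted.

First element 2 is already 'sorted'
Insert -2: shifted 1 elements -> [-2, 2, 0, 14]
Insert 0: shifted 1 elements -> [-2, 0, 2, 14]
Insert 14: shifted 0 elements -> [-2, 0, 2, 14]


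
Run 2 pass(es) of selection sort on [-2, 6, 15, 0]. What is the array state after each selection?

Pass 1: Select minimum -2 at index 0, swap -> [-2, 6, 15, 0]
Pass 2: Select minimum 0 at index 3, swap -> [-2, 0, 15, 6]


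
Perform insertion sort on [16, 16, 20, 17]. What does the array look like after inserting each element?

First element 16 is already 'sorted'
Insert 16: shifted 0 elements -> [16, 16, 20, 17]
Insert 20: shifted 0 elements -> [16, 16, 20, 17]
Insert 17: shifted 1 elements -> [16, 16, 17, 20]


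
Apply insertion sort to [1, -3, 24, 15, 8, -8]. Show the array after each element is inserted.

First element 1 is already 'sorted'
Insert -3: shifted 1 elements -> [-3, 1, 24, 15, 8, -8]
Insert 24: shifted 0 elements -> [-3, 1, 24, 15, 8, -8]
Insert 15: shifted 1 elements -> [-3, 1, 15, 24, 8, -8]
Insert 8: shifted 2 elements -> [-3, 1, 8, 15, 24, -8]
Insert -8: shifted 5 elements -> [-8, -3, 1, 8, 15, 24]


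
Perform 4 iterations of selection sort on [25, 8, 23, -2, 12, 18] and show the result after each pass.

Pass 1: Select minimum -2 at index 3, swap -> [-2, 8, 23, 25, 12, 18]
Pass 2: Select minimum 8 at index 1, swap -> [-2, 8, 23, 25, 12, 18]
Pass 3: Select minimum 12 at index 4, swap -> [-2, 8, 12, 25, 23, 18]
Pass 4: Select minimum 18 at index 5, swap -> [-2, 8, 12, 18, 23, 25]


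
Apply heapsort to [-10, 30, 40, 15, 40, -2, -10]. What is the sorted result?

Build heap: [40, 30, 40, 15, -10, -2, -10]
Extract 40: [40, 30, -2, 15, -10, -10, 40]
Extract 40: [30, 15, -2, -10, -10, 40, 40]
Extract 30: [15, -10, -2, -10, 30, 40, 40]
Extract 15: [-2, -10, -10, 15, 30, 40, 40]
Extract -2: [-10, -10, -2, 15, 30, 40, 40]
Extract -10: [-10, -10, -2, 15, 30, 40, 40]


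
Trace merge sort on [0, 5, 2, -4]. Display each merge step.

Divide and conquer:
  Merge [0] + [5] -> [0, 5]
  Merge [2] + [-4] -> [-4, 2]
  Merge [0, 5] + [-4, 2] -> [-4, 0, 2, 5]


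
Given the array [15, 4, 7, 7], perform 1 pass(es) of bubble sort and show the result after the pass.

After pass 1: [4, 7, 7, 15] (3 swaps)
Total swaps: 3


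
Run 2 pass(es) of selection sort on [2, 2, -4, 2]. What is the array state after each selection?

Pass 1: Select minimum -4 at index 2, swap -> [-4, 2, 2, 2]
Pass 2: Select minimum 2 at index 1, swap -> [-4, 2, 2, 2]


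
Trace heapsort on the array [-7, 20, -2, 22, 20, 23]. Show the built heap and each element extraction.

Build heap: [23, 22, -2, 20, 20, -7]
Extract 23: [22, 20, -2, -7, 20, 23]
Extract 22: [20, 20, -2, -7, 22, 23]
Extract 20: [20, -7, -2, 20, 22, 23]
Extract 20: [-2, -7, 20, 20, 22, 23]
Extract -2: [-7, -2, 20, 20, 22, 23]


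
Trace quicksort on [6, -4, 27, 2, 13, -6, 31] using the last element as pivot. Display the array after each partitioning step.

Partition 1: pivot=31 at index 6 -> [6, -4, 27, 2, 13, -6, 31]
Partition 2: pivot=-6 at index 0 -> [-6, -4, 27, 2, 13, 6, 31]
Partition 3: pivot=6 at index 3 -> [-6, -4, 2, 6, 13, 27, 31]
Partition 4: pivot=2 at index 2 -> [-6, -4, 2, 6, 13, 27, 31]
Partition 5: pivot=27 at index 5 -> [-6, -4, 2, 6, 13, 27, 31]


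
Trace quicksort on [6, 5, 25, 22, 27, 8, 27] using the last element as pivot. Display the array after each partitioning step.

Partition 1: pivot=27 at index 6 -> [6, 5, 25, 22, 27, 8, 27]
Partition 2: pivot=8 at index 2 -> [6, 5, 8, 22, 27, 25, 27]
Partition 3: pivot=5 at index 0 -> [5, 6, 8, 22, 27, 25, 27]
Partition 4: pivot=25 at index 4 -> [5, 6, 8, 22, 25, 27, 27]


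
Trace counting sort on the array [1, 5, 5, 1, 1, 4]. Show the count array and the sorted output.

Count array: [0, 3, 0, 0, 1, 2]
(count[i] = number of elements equal to i)
Cumulative count: [0, 3, 3, 3, 4, 6]
Sorted: [1, 1, 1, 4, 5, 5]


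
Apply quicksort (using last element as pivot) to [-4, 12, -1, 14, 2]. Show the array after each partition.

Partition 1: pivot=2 at index 2 -> [-4, -1, 2, 14, 12]
Partition 2: pivot=-1 at index 1 -> [-4, -1, 2, 14, 12]
Partition 3: pivot=12 at index 3 -> [-4, -1, 2, 12, 14]


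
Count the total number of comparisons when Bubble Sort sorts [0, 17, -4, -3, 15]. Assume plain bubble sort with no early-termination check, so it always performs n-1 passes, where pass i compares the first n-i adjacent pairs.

Pass 1: compare adjacent pairs (0,1)..(3,4) = 4 comparison(s), 3 swap(s) -> [0, -4, -3, 15, 17]
Pass 2: compare adjacent pairs (0,1)..(2,3) = 3 comparison(s), 2 swap(s) -> [-4, -3, 0, 15, 17]
Pass 3: compare adjacent pairs (0,1)..(1,2) = 2 comparison(s), 0 swap(s) -> [-4, -3, 0, 15, 17]
Pass 4: compare adjacent pairs (0,1)..(0,1) = 1 comparison(s), 0 swap(s) -> [-4, -3, 0, 15, 17]
Total comparisons: 4 + 3 + 2 + 1 = 10


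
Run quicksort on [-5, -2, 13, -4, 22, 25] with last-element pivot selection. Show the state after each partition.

Partition 1: pivot=25 at index 5 -> [-5, -2, 13, -4, 22, 25]
Partition 2: pivot=22 at index 4 -> [-5, -2, 13, -4, 22, 25]
Partition 3: pivot=-4 at index 1 -> [-5, -4, 13, -2, 22, 25]
Partition 4: pivot=-2 at index 2 -> [-5, -4, -2, 13, 22, 25]


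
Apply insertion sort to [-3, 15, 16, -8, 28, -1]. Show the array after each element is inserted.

First element -3 is already 'sorted'
Insert 15: shifted 0 elements -> [-3, 15, 16, -8, 28, -1]
Insert 16: shifted 0 elements -> [-3, 15, 16, -8, 28, -1]
Insert -8: shifted 3 elements -> [-8, -3, 15, 16, 28, -1]
Insert 28: shifted 0 elements -> [-8, -3, 15, 16, 28, -1]
Insert -1: shifted 3 elements -> [-8, -3, -1, 15, 16, 28]


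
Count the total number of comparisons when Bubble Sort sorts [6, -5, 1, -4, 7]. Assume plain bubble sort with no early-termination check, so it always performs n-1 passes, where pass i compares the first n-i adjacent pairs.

Pass 1: compare adjacent pairs (0,1)..(3,4) = 4 comparison(s), 3 swap(s) -> [-5, 1, -4, 6, 7]
Pass 2: compare adjacent pairs (0,1)..(2,3) = 3 comparison(s), 1 swap(s) -> [-5, -4, 1, 6, 7]
Pass 3: compare adjacent pairs (0,1)..(1,2) = 2 comparison(s), 0 swap(s) -> [-5, -4, 1, 6, 7]
Pass 4: compare adjacent pairs (0,1)..(0,1) = 1 comparison(s), 0 swap(s) -> [-5, -4, 1, 6, 7]
Total comparisons: 4 + 3 + 2 + 1 = 10


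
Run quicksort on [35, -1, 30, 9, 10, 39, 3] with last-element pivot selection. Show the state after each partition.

Partition 1: pivot=3 at index 1 -> [-1, 3, 30, 9, 10, 39, 35]
Partition 2: pivot=35 at index 5 -> [-1, 3, 30, 9, 10, 35, 39]
Partition 3: pivot=10 at index 3 -> [-1, 3, 9, 10, 30, 35, 39]


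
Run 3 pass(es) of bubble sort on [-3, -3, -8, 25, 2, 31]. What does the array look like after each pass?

After pass 1: [-3, -8, -3, 2, 25, 31] (2 swaps)
After pass 2: [-8, -3, -3, 2, 25, 31] (1 swaps)
After pass 3: [-8, -3, -3, 2, 25, 31] (0 swaps)
Total swaps: 3


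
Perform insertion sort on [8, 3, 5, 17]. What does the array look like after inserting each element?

First element 8 is already 'sorted'
Insert 3: shifted 1 elements -> [3, 8, 5, 17]
Insert 5: shifted 1 elements -> [3, 5, 8, 17]
Insert 17: shifted 0 elements -> [3, 5, 8, 17]


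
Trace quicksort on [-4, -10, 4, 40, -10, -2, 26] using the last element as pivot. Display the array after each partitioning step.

Partition 1: pivot=26 at index 5 -> [-4, -10, 4, -10, -2, 26, 40]
Partition 2: pivot=-2 at index 3 -> [-4, -10, -10, -2, 4, 26, 40]
Partition 3: pivot=-10 at index 1 -> [-10, -10, -4, -2, 4, 26, 40]


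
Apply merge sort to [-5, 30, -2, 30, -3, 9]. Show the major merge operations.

Divide and conquer:
  Merge [30] + [-2] -> [-2, 30]
  Merge [-5] + [-2, 30] -> [-5, -2, 30]
  Merge [-3] + [9] -> [-3, 9]
  Merge [30] + [-3, 9] -> [-3, 9, 30]
  Merge [-5, -2, 30] + [-3, 9, 30] -> [-5, -3, -2, 9, 30, 30]


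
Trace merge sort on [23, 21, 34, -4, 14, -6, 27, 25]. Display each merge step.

Divide and conquer:
  Merge [23] + [21] -> [21, 23]
  Merge [34] + [-4] -> [-4, 34]
  Merge [21, 23] + [-4, 34] -> [-4, 21, 23, 34]
  Merge [14] + [-6] -> [-6, 14]
  Merge [27] + [25] -> [25, 27]
  Merge [-6, 14] + [25, 27] -> [-6, 14, 25, 27]
  Merge [-4, 21, 23, 34] + [-6, 14, 25, 27] -> [-6, -4, 14, 21, 23, 25, 27, 34]


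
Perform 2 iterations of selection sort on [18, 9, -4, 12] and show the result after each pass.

Pass 1: Select minimum -4 at index 2, swap -> [-4, 9, 18, 12]
Pass 2: Select minimum 9 at index 1, swap -> [-4, 9, 18, 12]


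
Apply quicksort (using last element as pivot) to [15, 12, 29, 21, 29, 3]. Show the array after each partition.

Partition 1: pivot=3 at index 0 -> [3, 12, 29, 21, 29, 15]
Partition 2: pivot=15 at index 2 -> [3, 12, 15, 21, 29, 29]
Partition 3: pivot=29 at index 5 -> [3, 12, 15, 21, 29, 29]
Partition 4: pivot=29 at index 4 -> [3, 12, 15, 21, 29, 29]


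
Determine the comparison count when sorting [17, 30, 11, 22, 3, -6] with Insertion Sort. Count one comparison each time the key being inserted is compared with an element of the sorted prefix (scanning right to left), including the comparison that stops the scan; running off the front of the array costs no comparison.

Insert 30: 17 <= 30 (stop) = 1 comparison(s) -> [17, 30, 11, 22, 3, -6]
Insert 11: 30 > 11 (shift), 17 > 11 (shift), reached front = 2 comparison(s) -> [11, 17, 30, 22, 3, -6]
Insert 22: 30 > 22 (shift), 17 <= 22 (stop) = 2 comparison(s) -> [11, 17, 22, 30, 3, -6]
Insert 3: 30 > 3 (shift), 22 > 3 (shift), 17 > 3 (shift), 11 > 3 (shift), reached front = 4 comparison(s) -> [3, 11, 17, 22, 30, -6]
Insert -6: 30 > -6 (shift), 22 > -6 (shift), 17 > -6 (shift), 11 > -6 (shift), 3 > -6 (shift), reached front = 5 comparison(s) -> [-6, 3, 11, 17, 22, 30]
Total comparisons: 1 + 2 + 2 + 4 + 5 = 14


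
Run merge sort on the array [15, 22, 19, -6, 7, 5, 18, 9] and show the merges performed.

Divide and conquer:
  Merge [15] + [22] -> [15, 22]
  Merge [19] + [-6] -> [-6, 19]
  Merge [15, 22] + [-6, 19] -> [-6, 15, 19, 22]
  Merge [7] + [5] -> [5, 7]
  Merge [18] + [9] -> [9, 18]
  Merge [5, 7] + [9, 18] -> [5, 7, 9, 18]
  Merge [-6, 15, 19, 22] + [5, 7, 9, 18] -> [-6, 5, 7, 9, 15, 18, 19, 22]


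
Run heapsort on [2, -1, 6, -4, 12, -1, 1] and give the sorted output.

Build heap: [12, 2, 6, -4, -1, -1, 1]
Extract 12: [6, 2, 1, -4, -1, -1, 12]
Extract 6: [2, -1, 1, -4, -1, 6, 12]
Extract 2: [1, -1, -1, -4, 2, 6, 12]
Extract 1: [-1, -4, -1, 1, 2, 6, 12]
Extract -1: [-1, -4, -1, 1, 2, 6, 12]
Extract -1: [-4, -1, -1, 1, 2, 6, 12]


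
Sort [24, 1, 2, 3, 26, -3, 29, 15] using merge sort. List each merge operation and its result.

Divide and conquer:
  Merge [24] + [1] -> [1, 24]
  Merge [2] + [3] -> [2, 3]
  Merge [1, 24] + [2, 3] -> [1, 2, 3, 24]
  Merge [26] + [-3] -> [-3, 26]
  Merge [29] + [15] -> [15, 29]
  Merge [-3, 26] + [15, 29] -> [-3, 15, 26, 29]
  Merge [1, 2, 3, 24] + [-3, 15, 26, 29] -> [-3, 1, 2, 3, 15, 24, 26, 29]


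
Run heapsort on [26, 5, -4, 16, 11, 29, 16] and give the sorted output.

Build heap: [29, 16, 26, 5, 11, -4, 16]
Extract 29: [26, 16, 16, 5, 11, -4, 29]
Extract 26: [16, 11, 16, 5, -4, 26, 29]
Extract 16: [16, 11, -4, 5, 16, 26, 29]
Extract 16: [11, 5, -4, 16, 16, 26, 29]
Extract 11: [5, -4, 11, 16, 16, 26, 29]
Extract 5: [-4, 5, 11, 16, 16, 26, 29]


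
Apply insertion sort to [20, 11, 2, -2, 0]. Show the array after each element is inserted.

First element 20 is already 'sorted'
Insert 11: shifted 1 elements -> [11, 20, 2, -2, 0]
Insert 2: shifted 2 elements -> [2, 11, 20, -2, 0]
Insert -2: shifted 3 elements -> [-2, 2, 11, 20, 0]
Insert 0: shifted 3 elements -> [-2, 0, 2, 11, 20]


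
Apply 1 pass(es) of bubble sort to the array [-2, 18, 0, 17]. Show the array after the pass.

After pass 1: [-2, 0, 17, 18] (2 swaps)
Total swaps: 2


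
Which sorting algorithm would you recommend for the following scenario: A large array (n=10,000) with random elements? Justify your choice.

Best choice: Quicksort or Mergesort
Reason: Both have O(n log n) average case; quicksort has lower constant factors


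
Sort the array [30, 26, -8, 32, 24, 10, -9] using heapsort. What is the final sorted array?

Build heap: [32, 30, 10, 26, 24, -8, -9]
Extract 32: [30, 26, 10, -9, 24, -8, 32]
Extract 30: [26, 24, 10, -9, -8, 30, 32]
Extract 26: [24, -8, 10, -9, 26, 30, 32]
Extract 24: [10, -8, -9, 24, 26, 30, 32]
Extract 10: [-8, -9, 10, 24, 26, 30, 32]
Extract -8: [-9, -8, 10, 24, 26, 30, 32]


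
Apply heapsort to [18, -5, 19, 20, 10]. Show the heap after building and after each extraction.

Build heap: [20, 18, 19, -5, 10]
Extract 20: [19, 18, 10, -5, 20]
Extract 19: [18, -5, 10, 19, 20]
Extract 18: [10, -5, 18, 19, 20]
Extract 10: [-5, 10, 18, 19, 20]


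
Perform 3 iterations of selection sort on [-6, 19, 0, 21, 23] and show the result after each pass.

Pass 1: Select minimum -6 at index 0, swap -> [-6, 19, 0, 21, 23]
Pass 2: Select minimum 0 at index 2, swap -> [-6, 0, 19, 21, 23]
Pass 3: Select minimum 19 at index 2, swap -> [-6, 0, 19, 21, 23]


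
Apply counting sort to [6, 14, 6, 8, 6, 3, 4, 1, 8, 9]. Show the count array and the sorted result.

Count array: [0, 1, 0, 1, 1, 0, 3, 0, 2, 1, 0, 0, 0, 0, 1]
(count[i] = number of elements equal to i)
Cumulative count: [0, 1, 1, 2, 3, 3, 6, 6, 8, 9, 9, 9, 9, 9, 10]
Sorted: [1, 3, 4, 6, 6, 6, 8, 8, 9, 14]


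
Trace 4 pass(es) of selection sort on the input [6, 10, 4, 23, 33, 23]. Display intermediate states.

Pass 1: Select minimum 4 at index 2, swap -> [4, 10, 6, 23, 33, 23]
Pass 2: Select minimum 6 at index 2, swap -> [4, 6, 10, 23, 33, 23]
Pass 3: Select minimum 10 at index 2, swap -> [4, 6, 10, 23, 33, 23]
Pass 4: Select minimum 23 at index 3, swap -> [4, 6, 10, 23, 33, 23]


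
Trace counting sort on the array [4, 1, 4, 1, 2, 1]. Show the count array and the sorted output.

Count array: [0, 3, 1, 0, 2]
(count[i] = number of elements equal to i)
Cumulative count: [0, 3, 4, 4, 6]
Sorted: [1, 1, 1, 2, 4, 4]


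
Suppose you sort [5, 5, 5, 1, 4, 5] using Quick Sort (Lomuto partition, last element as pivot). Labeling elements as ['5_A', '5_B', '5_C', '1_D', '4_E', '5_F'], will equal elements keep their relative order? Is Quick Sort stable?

Trace Quick Sort on the labeled array (the key is the number; the letter only tracks identity):
  Partition indices 0..5 around pivot 5_F -> [5_A, 5_B, 5_C, 1_D, 4_E, 5_F]
  Partition indices 0..4 around pivot 4_E -> [1_D, 4_E, 5_C, 5_A, 5_B, 5_F]
  Partition indices 2..4 around pivot 5_B -> [1_D, 4_E, 5_C, 5_A, 5_B, 5_F]
  Partition indices 2..3 around pivot 5_A -> [1_D, 4_E, 5_C, 5_A, 5_B, 5_F]
Final order: [1_D, 4_E, 5_C, 5_A, 5_B, 5_F]
Equal keys:
  value 5: originally 5_A, 5_B, 5_C, 5_F; after sorting 5_C, 5_A, 5_B, 5_F -> order changed
Equal keys were reordered, so Quick Sort is not stable: partition swaps elements across long distances and can reorder equal keys. (One such input is enough; an unstable sort may happen to preserve order on other inputs, but it gives no guarantee.)
Answer: Not stable


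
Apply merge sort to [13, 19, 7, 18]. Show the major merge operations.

Divide and conquer:
  Merge [13] + [19] -> [13, 19]
  Merge [7] + [18] -> [7, 18]
  Merge [13, 19] + [7, 18] -> [7, 13, 18, 19]


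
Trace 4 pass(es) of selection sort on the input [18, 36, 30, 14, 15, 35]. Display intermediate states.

Pass 1: Select minimum 14 at index 3, swap -> [14, 36, 30, 18, 15, 35]
Pass 2: Select minimum 15 at index 4, swap -> [14, 15, 30, 18, 36, 35]
Pass 3: Select minimum 18 at index 3, swap -> [14, 15, 18, 30, 36, 35]
Pass 4: Select minimum 30 at index 3, swap -> [14, 15, 18, 30, 36, 35]


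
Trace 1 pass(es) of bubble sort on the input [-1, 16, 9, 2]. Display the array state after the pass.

After pass 1: [-1, 9, 2, 16] (2 swaps)
Total swaps: 2


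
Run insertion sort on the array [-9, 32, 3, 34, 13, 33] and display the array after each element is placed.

First element -9 is already 'sorted'
Insert 32: shifted 0 elements -> [-9, 32, 3, 34, 13, 33]
Insert 3: shifted 1 elements -> [-9, 3, 32, 34, 13, 33]
Insert 34: shifted 0 elements -> [-9, 3, 32, 34, 13, 33]
Insert 13: shifted 2 elements -> [-9, 3, 13, 32, 34, 33]
Insert 33: shifted 1 elements -> [-9, 3, 13, 32, 33, 34]


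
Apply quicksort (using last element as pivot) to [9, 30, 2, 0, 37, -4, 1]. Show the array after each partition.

Partition 1: pivot=1 at index 2 -> [0, -4, 1, 9, 37, 30, 2]
Partition 2: pivot=-4 at index 0 -> [-4, 0, 1, 9, 37, 30, 2]
Partition 3: pivot=2 at index 3 -> [-4, 0, 1, 2, 37, 30, 9]
Partition 4: pivot=9 at index 4 -> [-4, 0, 1, 2, 9, 30, 37]
Partition 5: pivot=37 at index 6 -> [-4, 0, 1, 2, 9, 30, 37]


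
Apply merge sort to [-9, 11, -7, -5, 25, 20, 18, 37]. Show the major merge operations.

Divide and conquer:
  Merge [-9] + [11] -> [-9, 11]
  Merge [-7] + [-5] -> [-7, -5]
  Merge [-9, 11] + [-7, -5] -> [-9, -7, -5, 11]
  Merge [25] + [20] -> [20, 25]
  Merge [18] + [37] -> [18, 37]
  Merge [20, 25] + [18, 37] -> [18, 20, 25, 37]
  Merge [-9, -7, -5, 11] + [18, 20, 25, 37] -> [-9, -7, -5, 11, 18, 20, 25, 37]


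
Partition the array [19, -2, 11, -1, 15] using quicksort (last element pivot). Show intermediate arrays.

Partition 1: pivot=15 at index 3 -> [-2, 11, -1, 15, 19]
Partition 2: pivot=-1 at index 1 -> [-2, -1, 11, 15, 19]


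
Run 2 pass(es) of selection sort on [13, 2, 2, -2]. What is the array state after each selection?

Pass 1: Select minimum -2 at index 3, swap -> [-2, 2, 2, 13]
Pass 2: Select minimum 2 at index 1, swap -> [-2, 2, 2, 13]


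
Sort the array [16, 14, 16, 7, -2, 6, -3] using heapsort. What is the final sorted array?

Build heap: [16, 14, 16, 7, -2, 6, -3]
Extract 16: [16, 14, 6, 7, -2, -3, 16]
Extract 16: [14, 7, 6, -3, -2, 16, 16]
Extract 14: [7, -2, 6, -3, 14, 16, 16]
Extract 7: [6, -2, -3, 7, 14, 16, 16]
Extract 6: [-2, -3, 6, 7, 14, 16, 16]
Extract -2: [-3, -2, 6, 7, 14, 16, 16]


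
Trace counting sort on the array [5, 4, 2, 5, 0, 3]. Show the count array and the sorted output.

Count array: [1, 0, 1, 1, 1, 2]
(count[i] = number of elements equal to i)
Cumulative count: [1, 1, 2, 3, 4, 6]
Sorted: [0, 2, 3, 4, 5, 5]


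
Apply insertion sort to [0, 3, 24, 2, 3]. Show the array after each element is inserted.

First element 0 is already 'sorted'
Insert 3: shifted 0 elements -> [0, 3, 24, 2, 3]
Insert 24: shifted 0 elements -> [0, 3, 24, 2, 3]
Insert 2: shifted 2 elements -> [0, 2, 3, 24, 3]
Insert 3: shifted 1 elements -> [0, 2, 3, 3, 24]


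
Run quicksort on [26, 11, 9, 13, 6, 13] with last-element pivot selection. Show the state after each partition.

Partition 1: pivot=13 at index 4 -> [11, 9, 13, 6, 13, 26]
Partition 2: pivot=6 at index 0 -> [6, 9, 13, 11, 13, 26]
Partition 3: pivot=11 at index 2 -> [6, 9, 11, 13, 13, 26]


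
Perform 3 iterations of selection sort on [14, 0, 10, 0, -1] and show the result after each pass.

Pass 1: Select minimum -1 at index 4, swap -> [-1, 0, 10, 0, 14]
Pass 2: Select minimum 0 at index 1, swap -> [-1, 0, 10, 0, 14]
Pass 3: Select minimum 0 at index 3, swap -> [-1, 0, 0, 10, 14]


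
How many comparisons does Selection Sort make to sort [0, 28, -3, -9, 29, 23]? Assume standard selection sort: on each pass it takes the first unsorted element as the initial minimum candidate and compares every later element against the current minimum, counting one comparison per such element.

Pass 1: scan indices 1..5 for the minimum = 5 comparison(s); min is -9, place at index 0 -> [-9, 28, -3, 0, 29, 23]
Pass 2: scan indices 2..5 for the minimum = 4 comparison(s); min is -3, place at index 1 -> [-9, -3, 28, 0, 29, 23]
Pass 3: scan indices 3..5 for the minimum = 3 comparison(s); min is 0, place at index 2 -> [-9, -3, 0, 28, 29, 23]
Pass 4: scan indices 4..5 for the minimum = 2 comparison(s); min is 23, place at index 3 -> [-9, -3, 0, 23, 29, 28]
Pass 5: scan indices 5..5 for the minimum = 1 comparison(s); min is 28, place at index 4 -> [-9, -3, 0, 23, 28, 29]
Selection sort always scans the whole unsorted suffix, so the count is (n-1) + (n-2) + ... + 1 = n(n-1)/2 = 6*5/2 = 15 regardless of the input order.
Total comparisons: 5 + 4 + 3 + 2 + 1 = 15


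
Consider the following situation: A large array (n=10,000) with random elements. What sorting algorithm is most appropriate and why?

Best choice: Quicksort or Mergesort
Reason: Both have O(n log n) average case; quicksort has lower constant factors


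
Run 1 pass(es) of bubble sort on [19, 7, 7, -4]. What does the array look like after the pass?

After pass 1: [7, 7, -4, 19] (3 swaps)
Total swaps: 3


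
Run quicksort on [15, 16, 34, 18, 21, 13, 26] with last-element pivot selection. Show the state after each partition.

Partition 1: pivot=26 at index 5 -> [15, 16, 18, 21, 13, 26, 34]
Partition 2: pivot=13 at index 0 -> [13, 16, 18, 21, 15, 26, 34]
Partition 3: pivot=15 at index 1 -> [13, 15, 18, 21, 16, 26, 34]
Partition 4: pivot=16 at index 2 -> [13, 15, 16, 21, 18, 26, 34]
Partition 5: pivot=18 at index 3 -> [13, 15, 16, 18, 21, 26, 34]


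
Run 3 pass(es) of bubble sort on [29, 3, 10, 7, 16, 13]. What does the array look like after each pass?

After pass 1: [3, 10, 7, 16, 13, 29] (5 swaps)
After pass 2: [3, 7, 10, 13, 16, 29] (2 swaps)
After pass 3: [3, 7, 10, 13, 16, 29] (0 swaps)
Total swaps: 7


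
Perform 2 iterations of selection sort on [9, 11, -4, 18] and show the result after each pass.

Pass 1: Select minimum -4 at index 2, swap -> [-4, 11, 9, 18]
Pass 2: Select minimum 9 at index 2, swap -> [-4, 9, 11, 18]


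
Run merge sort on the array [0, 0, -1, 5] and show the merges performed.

Divide and conquer:
  Merge [0] + [0] -> [0, 0]
  Merge [-1] + [5] -> [-1, 5]
  Merge [0, 0] + [-1, 5] -> [-1, 0, 0, 5]


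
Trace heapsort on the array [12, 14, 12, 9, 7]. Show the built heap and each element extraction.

Build heap: [14, 12, 12, 9, 7]
Extract 14: [12, 9, 12, 7, 14]
Extract 12: [12, 9, 7, 12, 14]
Extract 12: [9, 7, 12, 12, 14]
Extract 9: [7, 9, 12, 12, 14]


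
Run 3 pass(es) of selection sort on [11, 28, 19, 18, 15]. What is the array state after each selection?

Pass 1: Select minimum 11 at index 0, swap -> [11, 28, 19, 18, 15]
Pass 2: Select minimum 15 at index 4, swap -> [11, 15, 19, 18, 28]
Pass 3: Select minimum 18 at index 3, swap -> [11, 15, 18, 19, 28]


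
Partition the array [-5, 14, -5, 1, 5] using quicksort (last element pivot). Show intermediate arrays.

Partition 1: pivot=5 at index 3 -> [-5, -5, 1, 5, 14]
Partition 2: pivot=1 at index 2 -> [-5, -5, 1, 5, 14]
Partition 3: pivot=-5 at index 1 -> [-5, -5, 1, 5, 14]


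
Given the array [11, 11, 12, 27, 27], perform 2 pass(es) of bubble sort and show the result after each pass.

After pass 1: [11, 11, 12, 27, 27] (0 swaps)
After pass 2: [11, 11, 12, 27, 27] (0 swaps)
Total swaps: 0


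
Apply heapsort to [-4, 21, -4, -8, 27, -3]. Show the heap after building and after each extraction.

Build heap: [27, 21, -3, -8, -4, -4]
Extract 27: [21, -4, -3, -8, -4, 27]
Extract 21: [-3, -4, -4, -8, 21, 27]
Extract -3: [-4, -8, -4, -3, 21, 27]
Extract -4: [-4, -8, -4, -3, 21, 27]
Extract -4: [-8, -4, -4, -3, 21, 27]


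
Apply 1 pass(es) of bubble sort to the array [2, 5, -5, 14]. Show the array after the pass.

After pass 1: [2, -5, 5, 14] (1 swaps)
Total swaps: 1


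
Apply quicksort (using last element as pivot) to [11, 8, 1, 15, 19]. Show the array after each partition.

Partition 1: pivot=19 at index 4 -> [11, 8, 1, 15, 19]
Partition 2: pivot=15 at index 3 -> [11, 8, 1, 15, 19]
Partition 3: pivot=1 at index 0 -> [1, 8, 11, 15, 19]
Partition 4: pivot=11 at index 2 -> [1, 8, 11, 15, 19]


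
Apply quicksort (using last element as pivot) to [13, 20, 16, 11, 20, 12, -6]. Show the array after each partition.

Partition 1: pivot=-6 at index 0 -> [-6, 20, 16, 11, 20, 12, 13]
Partition 2: pivot=13 at index 3 -> [-6, 11, 12, 13, 20, 16, 20]
Partition 3: pivot=12 at index 2 -> [-6, 11, 12, 13, 20, 16, 20]
Partition 4: pivot=20 at index 6 -> [-6, 11, 12, 13, 20, 16, 20]
Partition 5: pivot=16 at index 4 -> [-6, 11, 12, 13, 16, 20, 20]


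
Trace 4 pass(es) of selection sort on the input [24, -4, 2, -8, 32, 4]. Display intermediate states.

Pass 1: Select minimum -8 at index 3, swap -> [-8, -4, 2, 24, 32, 4]
Pass 2: Select minimum -4 at index 1, swap -> [-8, -4, 2, 24, 32, 4]
Pass 3: Select minimum 2 at index 2, swap -> [-8, -4, 2, 24, 32, 4]
Pass 4: Select minimum 4 at index 5, swap -> [-8, -4, 2, 4, 32, 24]


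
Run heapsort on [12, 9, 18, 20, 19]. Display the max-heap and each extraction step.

Build heap: [20, 19, 18, 9, 12]
Extract 20: [19, 12, 18, 9, 20]
Extract 19: [18, 12, 9, 19, 20]
Extract 18: [12, 9, 18, 19, 20]
Extract 12: [9, 12, 18, 19, 20]


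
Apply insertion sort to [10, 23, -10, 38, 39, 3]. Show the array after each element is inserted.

First element 10 is already 'sorted'
Insert 23: shifted 0 elements -> [10, 23, -10, 38, 39, 3]
Insert -10: shifted 2 elements -> [-10, 10, 23, 38, 39, 3]
Insert 38: shifted 0 elements -> [-10, 10, 23, 38, 39, 3]
Insert 39: shifted 0 elements -> [-10, 10, 23, 38, 39, 3]
Insert 3: shifted 4 elements -> [-10, 3, 10, 23, 38, 39]


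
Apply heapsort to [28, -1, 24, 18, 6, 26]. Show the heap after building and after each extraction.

Build heap: [28, 18, 26, -1, 6, 24]
Extract 28: [26, 18, 24, -1, 6, 28]
Extract 26: [24, 18, 6, -1, 26, 28]
Extract 24: [18, -1, 6, 24, 26, 28]
Extract 18: [6, -1, 18, 24, 26, 28]
Extract 6: [-1, 6, 18, 24, 26, 28]


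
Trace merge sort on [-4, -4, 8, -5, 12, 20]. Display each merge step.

Divide and conquer:
  Merge [-4] + [8] -> [-4, 8]
  Merge [-4] + [-4, 8] -> [-4, -4, 8]
  Merge [12] + [20] -> [12, 20]
  Merge [-5] + [12, 20] -> [-5, 12, 20]
  Merge [-4, -4, 8] + [-5, 12, 20] -> [-5, -4, -4, 8, 12, 20]


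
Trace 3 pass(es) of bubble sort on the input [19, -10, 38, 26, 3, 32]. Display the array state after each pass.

After pass 1: [-10, 19, 26, 3, 32, 38] (4 swaps)
After pass 2: [-10, 19, 3, 26, 32, 38] (1 swaps)
After pass 3: [-10, 3, 19, 26, 32, 38] (1 swaps)
Total swaps: 6


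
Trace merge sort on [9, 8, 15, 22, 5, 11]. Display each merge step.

Divide and conquer:
  Merge [8] + [15] -> [8, 15]
  Merge [9] + [8, 15] -> [8, 9, 15]
  Merge [5] + [11] -> [5, 11]
  Merge [22] + [5, 11] -> [5, 11, 22]
  Merge [8, 9, 15] + [5, 11, 22] -> [5, 8, 9, 11, 15, 22]


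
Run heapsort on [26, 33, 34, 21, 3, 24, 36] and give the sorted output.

Build heap: [36, 33, 34, 21, 3, 24, 26]
Extract 36: [34, 33, 26, 21, 3, 24, 36]
Extract 34: [33, 24, 26, 21, 3, 34, 36]
Extract 33: [26, 24, 3, 21, 33, 34, 36]
Extract 26: [24, 21, 3, 26, 33, 34, 36]
Extract 24: [21, 3, 24, 26, 33, 34, 36]
Extract 21: [3, 21, 24, 26, 33, 34, 36]


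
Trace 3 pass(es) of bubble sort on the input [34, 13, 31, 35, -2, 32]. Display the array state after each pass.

After pass 1: [13, 31, 34, -2, 32, 35] (4 swaps)
After pass 2: [13, 31, -2, 32, 34, 35] (2 swaps)
After pass 3: [13, -2, 31, 32, 34, 35] (1 swaps)
Total swaps: 7


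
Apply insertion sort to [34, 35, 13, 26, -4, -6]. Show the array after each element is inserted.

First element 34 is already 'sorted'
Insert 35: shifted 0 elements -> [34, 35, 13, 26, -4, -6]
Insert 13: shifted 2 elements -> [13, 34, 35, 26, -4, -6]
Insert 26: shifted 2 elements -> [13, 26, 34, 35, -4, -6]
Insert -4: shifted 4 elements -> [-4, 13, 26, 34, 35, -6]
Insert -6: shifted 5 elements -> [-6, -4, 13, 26, 34, 35]


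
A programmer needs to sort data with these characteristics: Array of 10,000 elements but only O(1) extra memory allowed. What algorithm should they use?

Best choice: Heapsort
Reason: Heapsort rearranges the array in place using O(1) auxiliary space and still guarantees O(n log n) time; quicksort partitions in place but needs Theta(log n) stack space for recursion (O(n) in the worst case), and mergesort requires O(n) auxiliary space


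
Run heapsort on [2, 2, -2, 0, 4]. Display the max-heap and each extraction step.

Build heap: [4, 2, -2, 0, 2]
Extract 4: [2, 2, -2, 0, 4]
Extract 2: [2, 0, -2, 2, 4]
Extract 2: [0, -2, 2, 2, 4]
Extract 0: [-2, 0, 2, 2, 4]


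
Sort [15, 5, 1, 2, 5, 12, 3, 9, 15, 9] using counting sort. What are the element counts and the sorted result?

Count array: [0, 1, 1, 1, 0, 2, 0, 0, 0, 2, 0, 0, 1, 0, 0, 2]
(count[i] = number of elements equal to i)
Cumulative count: [0, 1, 2, 3, 3, 5, 5, 5, 5, 7, 7, 7, 8, 8, 8, 10]
Sorted: [1, 2, 3, 5, 5, 9, 9, 12, 15, 15]


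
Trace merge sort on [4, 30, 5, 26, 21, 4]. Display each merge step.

Divide and conquer:
  Merge [30] + [5] -> [5, 30]
  Merge [4] + [5, 30] -> [4, 5, 30]
  Merge [21] + [4] -> [4, 21]
  Merge [26] + [4, 21] -> [4, 21, 26]
  Merge [4, 5, 30] + [4, 21, 26] -> [4, 4, 5, 21, 26, 30]


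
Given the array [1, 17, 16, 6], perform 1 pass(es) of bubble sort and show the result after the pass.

After pass 1: [1, 16, 6, 17] (2 swaps)
Total swaps: 2


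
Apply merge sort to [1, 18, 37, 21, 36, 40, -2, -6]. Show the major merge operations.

Divide and conquer:
  Merge [1] + [18] -> [1, 18]
  Merge [37] + [21] -> [21, 37]
  Merge [1, 18] + [21, 37] -> [1, 18, 21, 37]
  Merge [36] + [40] -> [36, 40]
  Merge [-2] + [-6] -> [-6, -2]
  Merge [36, 40] + [-6, -2] -> [-6, -2, 36, 40]
  Merge [1, 18, 21, 37] + [-6, -2, 36, 40] -> [-6, -2, 1, 18, 21, 36, 37, 40]


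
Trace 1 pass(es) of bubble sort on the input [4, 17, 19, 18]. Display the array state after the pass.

After pass 1: [4, 17, 18, 19] (1 swaps)
Total swaps: 1


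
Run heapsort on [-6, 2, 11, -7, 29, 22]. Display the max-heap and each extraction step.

Build heap: [29, 2, 22, -7, -6, 11]
Extract 29: [22, 2, 11, -7, -6, 29]
Extract 22: [11, 2, -6, -7, 22, 29]
Extract 11: [2, -7, -6, 11, 22, 29]
Extract 2: [-6, -7, 2, 11, 22, 29]
Extract -6: [-7, -6, 2, 11, 22, 29]


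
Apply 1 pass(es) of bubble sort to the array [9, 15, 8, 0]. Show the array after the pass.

After pass 1: [9, 8, 0, 15] (2 swaps)
Total swaps: 2


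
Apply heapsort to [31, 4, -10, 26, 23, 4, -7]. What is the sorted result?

Build heap: [31, 26, 4, 4, 23, -10, -7]
Extract 31: [26, 23, 4, 4, -7, -10, 31]
Extract 26: [23, 4, 4, -10, -7, 26, 31]
Extract 23: [4, -7, 4, -10, 23, 26, 31]
Extract 4: [4, -7, -10, 4, 23, 26, 31]
Extract 4: [-7, -10, 4, 4, 23, 26, 31]
Extract -7: [-10, -7, 4, 4, 23, 26, 31]


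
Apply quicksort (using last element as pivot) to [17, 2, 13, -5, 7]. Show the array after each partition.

Partition 1: pivot=7 at index 2 -> [2, -5, 7, 17, 13]
Partition 2: pivot=-5 at index 0 -> [-5, 2, 7, 17, 13]
Partition 3: pivot=13 at index 3 -> [-5, 2, 7, 13, 17]


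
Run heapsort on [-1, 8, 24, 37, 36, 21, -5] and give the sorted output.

Build heap: [37, 36, 24, 8, -1, 21, -5]
Extract 37: [36, 8, 24, -5, -1, 21, 37]
Extract 36: [24, 8, 21, -5, -1, 36, 37]
Extract 24: [21, 8, -1, -5, 24, 36, 37]
Extract 21: [8, -5, -1, 21, 24, 36, 37]
Extract 8: [-1, -5, 8, 21, 24, 36, 37]
Extract -1: [-5, -1, 8, 21, 24, 36, 37]


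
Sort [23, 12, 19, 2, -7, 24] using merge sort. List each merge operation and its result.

Divide and conquer:
  Merge [12] + [19] -> [12, 19]
  Merge [23] + [12, 19] -> [12, 19, 23]
  Merge [-7] + [24] -> [-7, 24]
  Merge [2] + [-7, 24] -> [-7, 2, 24]
  Merge [12, 19, 23] + [-7, 2, 24] -> [-7, 2, 12, 19, 23, 24]


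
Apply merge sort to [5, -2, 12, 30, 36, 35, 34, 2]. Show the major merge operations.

Divide and conquer:
  Merge [5] + [-2] -> [-2, 5]
  Merge [12] + [30] -> [12, 30]
  Merge [-2, 5] + [12, 30] -> [-2, 5, 12, 30]
  Merge [36] + [35] -> [35, 36]
  Merge [34] + [2] -> [2, 34]
  Merge [35, 36] + [2, 34] -> [2, 34, 35, 36]
  Merge [-2, 5, 12, 30] + [2, 34, 35, 36] -> [-2, 2, 5, 12, 30, 34, 35, 36]


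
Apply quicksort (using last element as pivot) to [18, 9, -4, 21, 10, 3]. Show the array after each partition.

Partition 1: pivot=3 at index 1 -> [-4, 3, 18, 21, 10, 9]
Partition 2: pivot=9 at index 2 -> [-4, 3, 9, 21, 10, 18]
Partition 3: pivot=18 at index 4 -> [-4, 3, 9, 10, 18, 21]


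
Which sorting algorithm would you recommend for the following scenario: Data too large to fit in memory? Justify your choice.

Best choice: External merge sort
Reason: Minimizes disk I/O by sequential reads/writes


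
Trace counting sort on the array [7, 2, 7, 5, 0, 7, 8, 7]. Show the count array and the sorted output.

Count array: [1, 0, 1, 0, 0, 1, 0, 4, 1]
(count[i] = number of elements equal to i)
Cumulative count: [1, 1, 2, 2, 2, 3, 3, 7, 8]
Sorted: [0, 2, 5, 7, 7, 7, 7, 8]


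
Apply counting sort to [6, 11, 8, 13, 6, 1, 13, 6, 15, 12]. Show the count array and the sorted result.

Count array: [0, 1, 0, 0, 0, 0, 3, 0, 1, 0, 0, 1, 1, 2, 0, 1]
(count[i] = number of elements equal to i)
Cumulative count: [0, 1, 1, 1, 1, 1, 4, 4, 5, 5, 5, 6, 7, 9, 9, 10]
Sorted: [1, 6, 6, 6, 8, 11, 12, 13, 13, 15]


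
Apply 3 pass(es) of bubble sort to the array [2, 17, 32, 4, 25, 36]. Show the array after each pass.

After pass 1: [2, 17, 4, 25, 32, 36] (2 swaps)
After pass 2: [2, 4, 17, 25, 32, 36] (1 swaps)
After pass 3: [2, 4, 17, 25, 32, 36] (0 swaps)
Total swaps: 3


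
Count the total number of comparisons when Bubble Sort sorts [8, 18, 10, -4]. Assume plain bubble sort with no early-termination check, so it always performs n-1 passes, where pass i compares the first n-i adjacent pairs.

Pass 1: compare adjacent pairs (0,1)..(2,3) = 3 comparison(s), 2 swap(s) -> [8, 10, -4, 18]
Pass 2: compare adjacent pairs (0,1)..(1,2) = 2 comparison(s), 1 swap(s) -> [8, -4, 10, 18]
Pass 3: compare adjacent pairs (0,1)..(0,1) = 1 comparison(s), 1 swap(s) -> [-4, 8, 10, 18]
Total comparisons: 3 + 2 + 1 = 6


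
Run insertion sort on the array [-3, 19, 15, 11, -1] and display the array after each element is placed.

First element -3 is already 'sorted'
Insert 19: shifted 0 elements -> [-3, 19, 15, 11, -1]
Insert 15: shifted 1 elements -> [-3, 15, 19, 11, -1]
Insert 11: shifted 2 elements -> [-3, 11, 15, 19, -1]
Insert -1: shifted 3 elements -> [-3, -1, 11, 15, 19]


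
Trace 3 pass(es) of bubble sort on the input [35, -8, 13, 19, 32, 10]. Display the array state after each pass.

After pass 1: [-8, 13, 19, 32, 10, 35] (5 swaps)
After pass 2: [-8, 13, 19, 10, 32, 35] (1 swaps)
After pass 3: [-8, 13, 10, 19, 32, 35] (1 swaps)
Total swaps: 7


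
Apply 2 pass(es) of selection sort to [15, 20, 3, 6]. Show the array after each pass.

Pass 1: Select minimum 3 at index 2, swap -> [3, 20, 15, 6]
Pass 2: Select minimum 6 at index 3, swap -> [3, 6, 15, 20]


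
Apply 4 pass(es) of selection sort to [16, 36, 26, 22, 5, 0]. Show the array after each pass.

Pass 1: Select minimum 0 at index 5, swap -> [0, 36, 26, 22, 5, 16]
Pass 2: Select minimum 5 at index 4, swap -> [0, 5, 26, 22, 36, 16]
Pass 3: Select minimum 16 at index 5, swap -> [0, 5, 16, 22, 36, 26]
Pass 4: Select minimum 22 at index 3, swap -> [0, 5, 16, 22, 36, 26]


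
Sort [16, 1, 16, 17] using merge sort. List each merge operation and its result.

Divide and conquer:
  Merge [16] + [1] -> [1, 16]
  Merge [16] + [17] -> [16, 17]
  Merge [1, 16] + [16, 17] -> [1, 16, 16, 17]


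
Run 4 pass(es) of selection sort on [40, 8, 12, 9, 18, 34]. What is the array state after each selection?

Pass 1: Select minimum 8 at index 1, swap -> [8, 40, 12, 9, 18, 34]
Pass 2: Select minimum 9 at index 3, swap -> [8, 9, 12, 40, 18, 34]
Pass 3: Select minimum 12 at index 2, swap -> [8, 9, 12, 40, 18, 34]
Pass 4: Select minimum 18 at index 4, swap -> [8, 9, 12, 18, 40, 34]


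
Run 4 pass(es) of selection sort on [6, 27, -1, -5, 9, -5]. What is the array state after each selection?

Pass 1: Select minimum -5 at index 3, swap -> [-5, 27, -1, 6, 9, -5]
Pass 2: Select minimum -5 at index 5, swap -> [-5, -5, -1, 6, 9, 27]
Pass 3: Select minimum -1 at index 2, swap -> [-5, -5, -1, 6, 9, 27]
Pass 4: Select minimum 6 at index 3, swap -> [-5, -5, -1, 6, 9, 27]


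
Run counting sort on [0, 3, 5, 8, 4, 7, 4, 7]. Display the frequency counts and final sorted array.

Count array: [1, 0, 0, 1, 2, 1, 0, 2, 1]
(count[i] = number of elements equal to i)
Cumulative count: [1, 1, 1, 2, 4, 5, 5, 7, 8]
Sorted: [0, 3, 4, 4, 5, 7, 7, 8]


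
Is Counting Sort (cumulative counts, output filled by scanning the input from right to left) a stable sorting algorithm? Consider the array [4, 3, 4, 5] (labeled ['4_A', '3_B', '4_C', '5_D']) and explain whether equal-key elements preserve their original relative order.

Trace Counting Sort on the labeled array (the key is the number; the letter only tracks identity):
  Counts for values 0..5: [0, 0, 0, 1, 2, 1]
  Cumulative counts: [0, 0, 0, 1, 3, 4]
  Scan right to left: place 5_D at output index 3
  Scan right to left: place 4_C at output index 2
  Scan right to left: place 3_B at output index 0
  Scan right to left: place 4_A at output index 1
  Output: [3_B, 4_A, 4_C, 5_D]
Equal keys:
  value 4: originally 4_A, 4_C; after sorting 4_A, 4_C -> order preserved
All equal keys kept their original relative order. Counting Sort is stable: scanning the input right to left with decreasing cumulative counts places later duplicates at later output positions.
Answer: Stable


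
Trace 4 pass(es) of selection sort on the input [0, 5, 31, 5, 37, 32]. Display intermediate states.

Pass 1: Select minimum 0 at index 0, swap -> [0, 5, 31, 5, 37, 32]
Pass 2: Select minimum 5 at index 1, swap -> [0, 5, 31, 5, 37, 32]
Pass 3: Select minimum 5 at index 3, swap -> [0, 5, 5, 31, 37, 32]
Pass 4: Select minimum 31 at index 3, swap -> [0, 5, 5, 31, 37, 32]


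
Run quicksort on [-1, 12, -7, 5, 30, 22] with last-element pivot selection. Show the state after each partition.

Partition 1: pivot=22 at index 4 -> [-1, 12, -7, 5, 22, 30]
Partition 2: pivot=5 at index 2 -> [-1, -7, 5, 12, 22, 30]
Partition 3: pivot=-7 at index 0 -> [-7, -1, 5, 12, 22, 30]


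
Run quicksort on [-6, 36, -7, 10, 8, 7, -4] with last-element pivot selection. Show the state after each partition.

Partition 1: pivot=-4 at index 2 -> [-6, -7, -4, 10, 8, 7, 36]
Partition 2: pivot=-7 at index 0 -> [-7, -6, -4, 10, 8, 7, 36]
Partition 3: pivot=36 at index 6 -> [-7, -6, -4, 10, 8, 7, 36]
Partition 4: pivot=7 at index 3 -> [-7, -6, -4, 7, 8, 10, 36]
Partition 5: pivot=10 at index 5 -> [-7, -6, -4, 7, 8, 10, 36]


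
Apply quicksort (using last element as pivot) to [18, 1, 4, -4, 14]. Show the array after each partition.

Partition 1: pivot=14 at index 3 -> [1, 4, -4, 14, 18]
Partition 2: pivot=-4 at index 0 -> [-4, 4, 1, 14, 18]
Partition 3: pivot=1 at index 1 -> [-4, 1, 4, 14, 18]
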